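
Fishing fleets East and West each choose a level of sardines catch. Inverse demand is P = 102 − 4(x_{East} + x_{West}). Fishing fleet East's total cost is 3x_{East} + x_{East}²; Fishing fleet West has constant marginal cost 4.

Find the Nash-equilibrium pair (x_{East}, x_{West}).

6.25, 9.125

Fishing fleet East's profit: π = x_{East}(102 − 4(x_{East} + x_{West})) − 3x_{East} − x_{East}².
∂π/∂x_{East} = 99 − 10x_{East} − 4x_{West} = 0, so x_{East} = 9.9 − 0.4x_{West}.
For West: ∂π/∂x_{West} = 98 − 8x_{West} − 4x_{East} = 0 ⇒ x_{West} = 12.25 − 0.5x_{East}.
Solving the two reaction functions simultaneously: (1 − (−0.4)(−0.5))x_{East} = 9.9 − 0.4·12.25, so 0.8x_{East} = 5 and x_{East} = 6.25.
Then x_{West} = 12.25 − 0.5·6.25 = 9.125.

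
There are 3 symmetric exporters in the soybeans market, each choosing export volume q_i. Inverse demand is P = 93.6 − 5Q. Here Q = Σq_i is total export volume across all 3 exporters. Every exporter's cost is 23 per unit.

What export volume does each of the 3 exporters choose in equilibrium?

A representative exporter's profit is π_i = q_i(93.6 − 5Q) − 23q_i, with Q = q_i + Σ_{j≠i} q_j.
First-order condition: 70.6 − 10q_i − 5Σ_{j≠i} q_j = 0.
Imposing symmetry (q_j = q for all j) turns Σ_{j≠i} q_j into 2q, so 70.6 = 20q and q = 3.53.

3.53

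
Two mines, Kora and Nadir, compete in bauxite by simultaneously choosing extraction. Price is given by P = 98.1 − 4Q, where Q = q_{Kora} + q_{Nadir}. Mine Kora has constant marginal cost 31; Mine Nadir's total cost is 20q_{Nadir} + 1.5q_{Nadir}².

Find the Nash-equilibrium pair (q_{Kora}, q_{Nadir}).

Mine Kora's profit: π = q_{Kora}(98.1 − 4(q_{Kora} + q_{Nadir})) − 31q_{Kora}.
∂π/∂q_{Kora} = 67.1 − 8q_{Kora} − 4q_{Nadir} = 0, so q_{Kora} = 8.3875 − 0.5q_{Nadir}.
For Nadir: ∂π/∂q_{Nadir} = 78.1 − 11q_{Nadir} − 4q_{Kora} = 0 ⇒ q_{Nadir} = 7.1 − (4/11)q_{Kora}.
Substituting the second reaction function into the first: q_{Kora} = 8.3875 − 0.5(7.1 − (4/11)q_{Kora}), which gives (9/11)q_{Kora} = 4.8375 ⇒ q_{Kora} = 5.9125.
Then q_{Nadir} = 7.1 − (4/11)·5.9125 = 4.95.

5.9125, 4.95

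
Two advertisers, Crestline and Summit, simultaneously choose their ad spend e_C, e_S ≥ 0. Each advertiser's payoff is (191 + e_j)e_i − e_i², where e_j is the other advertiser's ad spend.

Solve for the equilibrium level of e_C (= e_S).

Crestline's payoff is (191 + e_S)e_C − e_C².
∂π/∂e_C = 191 + e_S − 2e_C = 0, so e_C = 95.5 + 0.5e_S.
Setting e_C = e_S in the reaction function: e_C = 95.5 + 0.5e_C, so e_C = 95.5 / 0.5 = 191.

191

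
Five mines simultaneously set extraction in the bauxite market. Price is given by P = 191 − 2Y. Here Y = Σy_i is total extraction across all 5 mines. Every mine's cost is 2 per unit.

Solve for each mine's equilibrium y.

A representative mine's profit is π_i = y_i(191 − 2Y) − 2y_i, with Y = y_i + Σ_{j≠i} y_j.
First-order condition: 189 − 4y_i − 2Σ_{j≠i} y_j = 0.
With identical mines, set every y_j = y: then 189 − 4y − 8y = 0, i.e. y = 189/12 = 15.75.

15.75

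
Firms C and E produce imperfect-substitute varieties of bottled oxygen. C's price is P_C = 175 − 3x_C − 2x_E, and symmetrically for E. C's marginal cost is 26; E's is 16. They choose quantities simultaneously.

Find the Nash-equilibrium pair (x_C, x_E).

18, 20.5

Firm C's profit: π = x_C(175 − 3x_C − 2x_E) − 26x_C.
∂π/∂x_C = 149 − 6x_C − 2x_E = 0 ⇒ x_C = 149/6 − (1/3)x_E.
Similarly x_E = 26.5 − (1/3)x_C.
Substituting the second reaction function into the first: x_C = 149/6 − (1/3)(26.5 − (1/3)x_C), which gives (8/9)x_C = 16 ⇒ x_C = 18.
Then x_E = 26.5 − (1/3)·18 = 20.5.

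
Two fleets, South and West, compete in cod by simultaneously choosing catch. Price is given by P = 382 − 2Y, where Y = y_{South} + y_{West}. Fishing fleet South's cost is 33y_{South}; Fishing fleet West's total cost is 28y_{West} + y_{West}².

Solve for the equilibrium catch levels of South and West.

Fishing fleet South's profit: π = y_{South}(382 − 2(y_{South} + y_{West})) − 33y_{South}.
∂π/∂y_{South} = 349 − 4y_{South} − 2y_{West} = 0, so y_{South} = 87.25 − 0.5y_{West}.
For West: ∂π/∂y_{West} = 354 − 6y_{West} − 2y_{South} = 0 ⇒ y_{West} = 59 − (1/3)y_{South}.
Substituting the second reaction function into the first: y_{South} = 87.25 − 0.5(59 − (1/3)y_{South}), which gives (5/6)y_{South} = 57.75 ⇒ y_{South} = 69.3.
Then y_{West} = 59 − (1/3)·69.3 = 35.9.

69.3, 35.9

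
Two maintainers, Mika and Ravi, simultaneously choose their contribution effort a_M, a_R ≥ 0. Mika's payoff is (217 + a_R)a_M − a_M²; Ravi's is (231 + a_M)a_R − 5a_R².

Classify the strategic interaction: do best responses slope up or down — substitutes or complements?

strategic complements

Expanding Mika's payoff: 217a_M + a_Ra_M − a_M².
∂π/∂a_M = 217 + a_R − 2a_M = 0, so a_M = 108.5 + 0.5a_R.
The best-response slope da_M/da_R = 0.5 > 0: the reaction function is upward-sloping, so the choices are strategic complements.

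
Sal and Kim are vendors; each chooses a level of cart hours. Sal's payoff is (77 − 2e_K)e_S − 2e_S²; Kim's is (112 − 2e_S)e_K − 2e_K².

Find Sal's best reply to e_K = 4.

Expanding Sal's payoff: 77e_S − 2e_Ke_S − 2e_S².
∂π/∂e_S = 77 − 2e_K − 4e_S = 0, so e_S = 19.25 − 0.5e_K.
At e_K = 4: e_S = 19.25 − 0.5·4 = 17.25.

17.25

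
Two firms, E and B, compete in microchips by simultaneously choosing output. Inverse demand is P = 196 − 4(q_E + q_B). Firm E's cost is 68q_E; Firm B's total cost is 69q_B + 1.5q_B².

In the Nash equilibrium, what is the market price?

118

Firm E's profit: π = q_E(196 − 4(q_E + q_B)) − 68q_E.
∂π/∂q_E = 128 − 8q_E − 4q_B = 0, so q_E = 16 − 0.5q_B.
For B: ∂π/∂q_B = 127 − 11q_B − 4q_E = 0 ⇒ q_B = 127/11 − (4/11)q_E.
Plugging q_B into E's best response: q_E = 16 − 0.5(127/11 − (4/11)q_E) ⇒ (9/11)q_E = 225/22, so q_E = 12.5.
Then q_B = 127/11 − (4/11)·12.5 = 7.
Equilibrium price: P = 196 − 4·19.5 = 118.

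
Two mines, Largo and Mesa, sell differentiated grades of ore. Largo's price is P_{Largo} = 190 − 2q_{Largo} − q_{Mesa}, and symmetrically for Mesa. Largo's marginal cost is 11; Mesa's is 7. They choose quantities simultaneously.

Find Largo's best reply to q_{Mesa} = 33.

36.5

Mine Largo's profit: π = q_{Largo}(190 − 2q_{Largo} − q_{Mesa}) − 11q_{Largo}.
∂π/∂q_{Largo} = 179 − 4q_{Largo} − q_{Mesa} = 0 ⇒ q_{Largo} = 44.75 − 0.25q_{Mesa}.
At q_{Mesa} = 33: q_{Largo} = 44.75 − 0.25·33 = 36.5.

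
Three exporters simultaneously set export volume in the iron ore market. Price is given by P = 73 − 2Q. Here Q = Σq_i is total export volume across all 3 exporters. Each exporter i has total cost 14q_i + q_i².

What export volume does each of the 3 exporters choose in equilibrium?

5.9

A representative exporter's profit is π_i = q_i(73 − 2Q) − 14q_i − q_i², with Q = q_i + Σ_{j≠i} q_j.
First-order condition: 59 − 6q_i − 2Σ_{j≠i} q_j = 0.
Imposing symmetry (q_j = q for all j) turns Σ_{j≠i} q_j into 2q, so 59 = 10q and q = 5.9.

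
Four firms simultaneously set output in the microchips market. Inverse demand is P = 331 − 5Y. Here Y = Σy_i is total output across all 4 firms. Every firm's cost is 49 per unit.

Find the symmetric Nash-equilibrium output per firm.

A representative firm's profit is π_i = y_i(331 − 5Y) − 49y_i, with Y = y_i + Σ_{j≠i} y_j.
First-order condition: 282 − 10y_i − 5Σ_{j≠i} y_j = 0.
With identical firms, set every y_j = y: then 282 − 10y − 15y = 0, i.e. y = 282/25 = 11.28.

11.28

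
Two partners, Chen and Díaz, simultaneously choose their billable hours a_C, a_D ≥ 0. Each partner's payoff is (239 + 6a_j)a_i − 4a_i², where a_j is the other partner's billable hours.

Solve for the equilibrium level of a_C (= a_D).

119.5

Chen's payoff is (239 + 6a_D)a_C − 4a_C².
∂π/∂a_C = 239 + 6a_D − 8a_C = 0, so a_C = 29.875 + 0.75a_D.
By symmetry a_D = a_C; substituting into the reaction function, 0.25a_C = 29.875 and a_C = 119.5.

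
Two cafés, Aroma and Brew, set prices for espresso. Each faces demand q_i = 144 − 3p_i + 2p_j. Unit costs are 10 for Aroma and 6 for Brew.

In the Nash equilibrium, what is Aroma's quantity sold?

98.25

Aroma's profit: π = (p_{Aroma} − 10)(144 − 3p_{Aroma} + 2p_{Brew}).
∂π/∂p_{Aroma} = 174 − 6p_{Aroma} + 2p_{Brew} = 0 ⇒ p_{Aroma} = 29 + (1/3)p_{Brew}.
Similarly p_{Brew} = 27 + (1/3)p_{Aroma}.
Solving the two reaction functions simultaneously: (1 − (1/3)(1/3))p_{Aroma} = 29 + (1/3)·27, so (8/9)p_{Aroma} = 38 and p_{Aroma} = 42.75.
Then p_{Brew} = 27 + (1/3)·42.75 = 41.25.
q_{Aroma} = 144 − 3·42.75 + 2·41.25 = 98.25.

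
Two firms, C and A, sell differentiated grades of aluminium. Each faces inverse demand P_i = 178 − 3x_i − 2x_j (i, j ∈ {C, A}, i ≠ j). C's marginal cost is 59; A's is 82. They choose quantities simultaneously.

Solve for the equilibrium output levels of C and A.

Firm C's profit: π = x_C(178 − 3x_C − 2x_A) − 59x_C.
∂π/∂x_C = 119 − 6x_C − 2x_A = 0 ⇒ x_C = 119/6 − (1/3)x_A.
Similarly x_A = 16 − (1/3)x_C.
Plugging x_A into C's best response: x_C = 119/6 − (1/3)(16 − (1/3)x_C) ⇒ (8/9)x_C = 14.5, so x_C = 16.3125.
Then x_A = 16 − (1/3)·16.3125 = 10.5625.

16.3125, 10.5625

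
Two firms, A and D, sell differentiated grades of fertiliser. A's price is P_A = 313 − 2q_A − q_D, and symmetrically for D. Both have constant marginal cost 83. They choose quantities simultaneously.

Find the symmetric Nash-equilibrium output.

Firm A's profit: π = q_A(313 − 2q_A − q_D) − 83q_A.
∂π/∂q_A = 230 − 4q_A − q_D = 0 ⇒ q_A = 57.5 − 0.25q_D.
By symmetry q_D = q_A; substituting into the reaction function, 1.25q_A = 57.5 and q_A = 46.

46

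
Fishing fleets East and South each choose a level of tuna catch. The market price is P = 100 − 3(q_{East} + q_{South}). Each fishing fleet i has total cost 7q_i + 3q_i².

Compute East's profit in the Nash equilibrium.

230.64

Fishing fleet East's profit: π = q_{East}(100 − 3(q_{East} + q_{South})) − 7q_{East} − 3q_{East}².
∂π/∂q_{East} = 93 − 12q_{East} − 3q_{South} = 0, so q_{East} = 7.75 − 0.25q_{South}.
By symmetry q_{South} = q_{East}; substituting into the reaction function, 1.25q_{East} = 7.75 and q_{East} = 6.2.
Price P = 100 − 3·12.4 = 62.8.
East's profit: (62.8 − 7)·6.2 − 3(6.2)² = 230.64.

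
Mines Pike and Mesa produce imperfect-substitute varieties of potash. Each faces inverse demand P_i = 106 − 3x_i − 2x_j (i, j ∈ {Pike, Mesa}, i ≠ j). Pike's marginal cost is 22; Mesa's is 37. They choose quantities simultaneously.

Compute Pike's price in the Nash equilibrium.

56.3125

Mine Pike's profit: π = x_{Pike}(106 − 3x_{Pike} − 2x_{Mesa}) − 22x_{Pike}.
∂π/∂x_{Pike} = 84 − 6x_{Pike} − 2x_{Mesa} = 0 ⇒ x_{Pike} = 14 − (1/3)x_{Mesa}.
Similarly x_{Mesa} = 11.5 − (1/3)x_{Pike}.
Solving the two reaction functions simultaneously: (1 − (−1/3)(−1/3))x_{Pike} = 14 − (1/3)·11.5, so (8/9)x_{Pike} = 61/6 and x_{Pike} = 11.4375.
Then x_{Mesa} = 11.5 − (1/3)·11.4375 = 7.6875.
P_{Pike} = 106 − 3·11.4375 − 2·7.6875 = 56.3125.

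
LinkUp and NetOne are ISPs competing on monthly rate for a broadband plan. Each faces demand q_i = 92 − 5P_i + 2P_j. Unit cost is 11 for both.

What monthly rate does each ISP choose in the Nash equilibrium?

LinkUp's profit: π = (P_{LinkUp} − 11)(92 − 5P_{LinkUp} + 2P_{NetOne}).
∂π/∂P_{LinkUp} = 147 − 10P_{LinkUp} + 2P_{NetOne} = 0 ⇒ P_{LinkUp} = 14.7 + 0.2P_{NetOne}.
The game is symmetric, so in equilibrium P_{NetOne} = P_{LinkUp}: the reaction function gives 0.8P_{LinkUp} = 14.7, hence P_{LinkUp} = 18.375.

18.375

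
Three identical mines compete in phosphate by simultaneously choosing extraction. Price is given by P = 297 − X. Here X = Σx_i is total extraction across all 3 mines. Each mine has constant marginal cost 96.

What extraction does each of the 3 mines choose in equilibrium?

A representative mine's profit is π_i = x_i(297 − X) − 96x_i, with X = x_i + Σ_{j≠i} x_j.
First-order condition: 201 − 2x_i − Σ_{j≠i} x_j = 0.
With identical mines, set every x_j = x: then 201 − 2x − 2x = 0, i.e. x = 201/4 = 50.25.

50.25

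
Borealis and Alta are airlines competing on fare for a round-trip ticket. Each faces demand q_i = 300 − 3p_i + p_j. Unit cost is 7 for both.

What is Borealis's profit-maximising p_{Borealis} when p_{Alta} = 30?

58.5

Borealis's profit: π = (p_{Borealis} − 7)(300 − 3p_{Borealis} + p_{Alta}).
∂π/∂p_{Borealis} = 321 − 6p_{Borealis} + p_{Alta} = 0 ⇒ p_{Borealis} = 53.5 + (1/6)p_{Alta}.
At p_{Alta} = 30: p_{Borealis} = 53.5 + (1/6)·30 = 58.5.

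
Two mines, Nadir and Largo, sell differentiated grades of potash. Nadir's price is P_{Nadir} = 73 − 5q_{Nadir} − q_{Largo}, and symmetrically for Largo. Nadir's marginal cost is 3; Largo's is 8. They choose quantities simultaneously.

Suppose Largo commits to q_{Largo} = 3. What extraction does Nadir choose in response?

Mine Nadir's profit: π = q_{Nadir}(73 − 5q_{Nadir} − q_{Largo}) − 3q_{Nadir}.
∂π/∂q_{Nadir} = 70 − 10q_{Nadir} − q_{Largo} = 0 ⇒ q_{Nadir} = 7 − 0.1q_{Largo}.
At q_{Largo} = 3: q_{Nadir} = 7 − 0.1·3 = 6.7.

6.7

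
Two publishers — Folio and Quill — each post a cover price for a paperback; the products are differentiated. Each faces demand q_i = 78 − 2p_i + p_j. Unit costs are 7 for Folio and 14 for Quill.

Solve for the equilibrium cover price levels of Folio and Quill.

Folio's profit: π = (p_{Folio} − 7)(78 − 2p_{Folio} + p_{Quill}).
∂π/∂p_{Folio} = 92 − 4p_{Folio} + p_{Quill} = 0 ⇒ p_{Folio} = 23 + 0.25p_{Quill}.
Similarly p_{Quill} = 26.5 + 0.25p_{Folio}.
Substituting the second reaction function into the first: p_{Folio} = 23 + 0.25(26.5 + 0.25p_{Folio}), which gives 0.9375p_{Folio} = 29.625 ⇒ p_{Folio} = 31.6.
Then p_{Quill} = 26.5 + 0.25·31.6 = 34.4.

31.6, 34.4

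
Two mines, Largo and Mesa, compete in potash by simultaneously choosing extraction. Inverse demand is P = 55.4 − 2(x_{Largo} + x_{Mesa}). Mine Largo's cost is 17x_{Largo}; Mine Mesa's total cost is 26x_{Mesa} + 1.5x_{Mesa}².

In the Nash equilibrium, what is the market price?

Mine Largo's profit: π = x_{Largo}(55.4 − 2(x_{Largo} + x_{Mesa})) − 17x_{Largo}.
∂π/∂x_{Largo} = 38.4 − 4x_{Largo} − 2x_{Mesa} = 0, so x_{Largo} = 9.6 − 0.5x_{Mesa}.
For Mesa: ∂π/∂x_{Mesa} = 29.4 − 7x_{Mesa} − 2x_{Largo} = 0 ⇒ x_{Mesa} = 4.2 − (2/7)x_{Largo}.
Substituting the second reaction function into the first: x_{Largo} = 9.6 − 0.5(4.2 − (2/7)x_{Largo}), which gives (6/7)x_{Largo} = 7.5 ⇒ x_{Largo} = 8.75.
Then x_{Mesa} = 4.2 − (2/7)·8.75 = 1.7.
Equilibrium price: P = 55.4 − 2·10.45 = 34.5.

34.5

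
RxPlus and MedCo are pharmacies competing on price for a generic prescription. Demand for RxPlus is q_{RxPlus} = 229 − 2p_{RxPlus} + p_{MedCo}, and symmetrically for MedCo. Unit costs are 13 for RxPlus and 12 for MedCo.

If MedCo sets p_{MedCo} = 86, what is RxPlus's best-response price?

85.25

RxPlus's profit: π = (p_{RxPlus} − 13)(229 − 2p_{RxPlus} + p_{MedCo}).
∂π/∂p_{RxPlus} = 255 − 4p_{RxPlus} + p_{MedCo} = 0 ⇒ p_{RxPlus} = 63.75 + 0.25p_{MedCo}.
At p_{MedCo} = 86: p_{RxPlus} = 63.75 + 0.25·86 = 85.25.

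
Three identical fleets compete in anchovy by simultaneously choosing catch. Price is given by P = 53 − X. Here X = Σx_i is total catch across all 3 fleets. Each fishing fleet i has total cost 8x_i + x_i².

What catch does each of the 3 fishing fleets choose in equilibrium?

7.5

A representative fishing fleet's profit is π_i = x_i(53 − X) − 8x_i − x_i², with X = x_i + Σ_{j≠i} x_j.
First-order condition: 45 − 4x_i − Σ_{j≠i} x_j = 0.
In a symmetric equilibrium every fishing fleet chooses the same x, so Σ_{j≠i} x_j = 2x. The condition becomes 45 − 6x = 0, giving x = 45/6 = 7.5.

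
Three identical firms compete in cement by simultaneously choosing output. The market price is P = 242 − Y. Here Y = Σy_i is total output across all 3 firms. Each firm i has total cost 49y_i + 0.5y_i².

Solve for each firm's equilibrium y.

A representative firm's profit is π_i = y_i(242 − Y) − 49y_i − 0.5y_i², with Y = y_i + Σ_{j≠i} y_j.
First-order condition: 193 − 3y_i − Σ_{j≠i} y_j = 0.
In a symmetric equilibrium every firm chooses the same y, so Σ_{j≠i} y_j = 2y. The condition becomes 193 − 5y = 0, giving y = 193/5 = 38.6.

38.6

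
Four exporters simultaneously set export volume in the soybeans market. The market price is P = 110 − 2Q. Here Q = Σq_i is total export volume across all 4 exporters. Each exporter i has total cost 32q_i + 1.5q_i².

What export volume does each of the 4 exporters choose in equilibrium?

A representative exporter's profit is π_i = q_i(110 − 2Q) − 32q_i − 1.5q_i², with Q = q_i + Σ_{j≠i} q_j.
First-order condition: 78 − 7q_i − 2Σ_{j≠i} q_j = 0.
Imposing symmetry (q_j = q for all j) turns Σ_{j≠i} q_j into 3q, so 78 = 13q and q = 6.

6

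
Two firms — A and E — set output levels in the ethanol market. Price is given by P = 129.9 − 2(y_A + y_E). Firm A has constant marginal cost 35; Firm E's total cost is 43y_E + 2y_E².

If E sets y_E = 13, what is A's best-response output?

Firm A's profit: π = y_A(129.9 − 2(y_A + y_E)) − 35y_A.
∂π/∂y_A = 94.9 − 4y_A − 2y_E = 0, so y_A = 23.725 − 0.5y_E.
At y_E = 13: y_A = 23.725 − 0.5·13 = 17.225.

17.225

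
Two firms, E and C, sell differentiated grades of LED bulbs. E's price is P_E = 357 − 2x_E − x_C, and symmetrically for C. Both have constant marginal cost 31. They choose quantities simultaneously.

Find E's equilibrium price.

Firm E's profit: π = x_E(357 − 2x_E − x_C) − 31x_E.
∂π/∂x_E = 326 − 4x_E − x_C = 0 ⇒ x_E = 81.5 − 0.25x_C.
Setting x_E = x_C in the reaction function: x_E = 81.5 − 0.25x_E, so x_E = 81.5 / 1.25 = 65.2.
P_E = 357 − 2·65.2 − 65.2 = 161.4.

161.4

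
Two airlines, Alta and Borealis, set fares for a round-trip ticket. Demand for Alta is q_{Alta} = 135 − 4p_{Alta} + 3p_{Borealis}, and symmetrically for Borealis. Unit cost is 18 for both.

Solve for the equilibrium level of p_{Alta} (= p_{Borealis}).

Alta's profit: π = (p_{Alta} − 18)(135 − 4p_{Alta} + 3p_{Borealis}).
∂π/∂p_{Alta} = 207 − 8p_{Alta} + 3p_{Borealis} = 0 ⇒ p_{Alta} = 25.875 + 0.375p_{Borealis}.
The game is symmetric, so in equilibrium p_{Borealis} = p_{Alta}: the reaction function gives 0.625p_{Alta} = 25.875, hence p_{Alta} = 41.4.

41.4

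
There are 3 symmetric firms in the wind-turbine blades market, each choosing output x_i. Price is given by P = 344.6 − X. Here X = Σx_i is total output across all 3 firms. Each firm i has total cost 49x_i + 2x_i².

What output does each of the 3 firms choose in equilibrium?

36.95

A representative firm's profit is π_i = x_i(344.6 − X) − 49x_i − 2x_i², with X = x_i + Σ_{j≠i} x_j.
First-order condition: 295.6 − 6x_i − Σ_{j≠i} x_j = 0.
With identical firms, set every x_j = x: then 295.6 − 6x − 2x = 0, i.e. x = 295.6/8 = 36.95.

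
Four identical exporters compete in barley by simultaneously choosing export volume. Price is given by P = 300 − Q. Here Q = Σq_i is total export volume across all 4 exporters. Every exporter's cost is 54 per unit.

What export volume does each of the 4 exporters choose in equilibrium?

49.2

A representative exporter's profit is π_i = q_i(300 − Q) − 54q_i, with Q = q_i + Σ_{j≠i} q_j.
First-order condition: 246 − 2q_i − Σ_{j≠i} q_j = 0.
With identical exporters, set every q_j = q: then 246 − 2q − 3q = 0, i.e. q = 246/5 = 49.2.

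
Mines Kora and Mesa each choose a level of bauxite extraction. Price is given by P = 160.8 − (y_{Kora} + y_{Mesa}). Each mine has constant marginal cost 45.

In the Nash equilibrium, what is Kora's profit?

Mine Kora's profit: π = y_{Kora}(160.8 − (y_{Kora} + y_{Mesa})) − 45y_{Kora}.
∂π/∂y_{Kora} = 115.8 − 2y_{Kora} − y_{Mesa} = 0, so y_{Kora} = 57.9 − 0.5y_{Mesa}.
Setting y_{Kora} = y_{Mesa} in the reaction function: y_{Kora} = 57.9 − 0.5y_{Kora}, so y_{Kora} = 57.9 / 1.5 = 38.6.
Price P = 160.8 − 77.2 = 83.6.
Kora's profit: (83.6 − 45)·38.6 = 1489.96.

1489.96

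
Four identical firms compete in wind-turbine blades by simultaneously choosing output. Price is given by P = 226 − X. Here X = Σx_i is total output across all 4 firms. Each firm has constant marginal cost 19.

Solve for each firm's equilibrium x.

A representative firm's profit is π_i = x_i(226 − X) − 19x_i, with X = x_i + Σ_{j≠i} x_j.
First-order condition: 207 − 2x_i − Σ_{j≠i} x_j = 0.
Imposing symmetry (x_j = x for all j) turns Σ_{j≠i} x_j into 3x, so 207 = 5x and x = 41.4.

41.4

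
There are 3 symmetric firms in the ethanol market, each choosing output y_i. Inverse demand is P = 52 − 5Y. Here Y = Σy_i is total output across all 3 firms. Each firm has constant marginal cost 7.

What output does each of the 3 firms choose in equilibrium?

A representative firm's profit is π_i = y_i(52 − 5Y) − 7y_i, with Y = y_i + Σ_{j≠i} y_j.
First-order condition: 45 − 10y_i − 5Σ_{j≠i} y_j = 0.
In a symmetric equilibrium every firm chooses the same y, so Σ_{j≠i} y_j = 2y. The condition becomes 45 − 20y = 0, giving y = 45/20 = 2.25.

2.25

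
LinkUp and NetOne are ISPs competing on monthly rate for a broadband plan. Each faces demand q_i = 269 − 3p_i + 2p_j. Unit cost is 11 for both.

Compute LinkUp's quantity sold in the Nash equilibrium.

LinkUp's profit: π = (p_{LinkUp} − 11)(269 − 3p_{LinkUp} + 2p_{NetOne}).
∂π/∂p_{LinkUp} = 302 − 6p_{LinkUp} + 2p_{NetOne} = 0 ⇒ p_{LinkUp} = 151/3 + (1/3)p_{NetOne}.
Setting p_{LinkUp} = p_{NetOne} in the reaction function: p_{LinkUp} = 151/3 + (1/3)p_{LinkUp}, so p_{LinkUp} = (151/3) / (2/3) = 75.5.
q_{LinkUp} = 269 − 3·75.5 + 2·75.5 = 193.5.

193.5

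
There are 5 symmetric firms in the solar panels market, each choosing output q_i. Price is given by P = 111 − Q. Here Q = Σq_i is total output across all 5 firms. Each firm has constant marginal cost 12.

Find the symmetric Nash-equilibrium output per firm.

16.5

A representative firm's profit is π_i = q_i(111 − Q) − 12q_i, with Q = q_i + Σ_{j≠i} q_j.
First-order condition: 99 − 2q_i − Σ_{j≠i} q_j = 0.
Imposing symmetry (q_j = q for all j) turns Σ_{j≠i} q_j into 4q, so 99 = 6q and q = 16.5.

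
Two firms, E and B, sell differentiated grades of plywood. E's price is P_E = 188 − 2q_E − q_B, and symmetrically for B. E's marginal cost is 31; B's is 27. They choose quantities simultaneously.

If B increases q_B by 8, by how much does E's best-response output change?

-2

Firm E's profit: π = q_E(188 − 2q_E − q_B) − 31q_E.
∂π/∂q_E = 157 − 4q_E − q_B = 0 ⇒ q_E = 39.25 − 0.25q_B.
The reaction-function slope is −0.25, so an 8-unit rise in q_B moves q_E by −0.25 × 8 = −2. E's best response falls — the actions are strategic substitutes.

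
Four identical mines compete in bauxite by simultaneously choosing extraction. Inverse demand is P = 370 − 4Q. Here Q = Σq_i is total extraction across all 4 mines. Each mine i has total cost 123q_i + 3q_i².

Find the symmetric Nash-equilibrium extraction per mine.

A representative mine's profit is π_i = q_i(370 − 4Q) − 123q_i − 3q_i², with Q = q_i + Σ_{j≠i} q_j.
First-order condition: 247 − 14q_i − 4Σ_{j≠i} q_j = 0.
Imposing symmetry (q_j = q for all j) turns Σ_{j≠i} q_j into 3q, so 247 = 26q and q = 9.5.

9.5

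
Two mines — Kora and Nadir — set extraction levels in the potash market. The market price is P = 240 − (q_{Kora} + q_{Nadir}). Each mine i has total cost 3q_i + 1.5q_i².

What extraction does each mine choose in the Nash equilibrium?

Mine Kora's profit: π = q_{Kora}(240 − (q_{Kora} + q_{Nadir})) − 3q_{Kora} − 1.5q_{Kora}².
∂π/∂q_{Kora} = 237 − 5q_{Kora} − q_{Nadir} = 0, so q_{Kora} = 47.4 − 0.2q_{Nadir}.
The game is symmetric, so in equilibrium q_{Nadir} = q_{Kora}: the reaction function gives 1.2q_{Kora} = 47.4, hence q_{Kora} = 39.5.

39.5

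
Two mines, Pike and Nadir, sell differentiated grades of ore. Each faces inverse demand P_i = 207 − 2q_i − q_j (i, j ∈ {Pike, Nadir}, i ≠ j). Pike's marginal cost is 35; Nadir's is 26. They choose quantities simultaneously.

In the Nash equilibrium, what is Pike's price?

102.6

Mine Pike's profit: π = q_{Pike}(207 − 2q_{Pike} − q_{Nadir}) − 35q_{Pike}.
∂π/∂q_{Pike} = 172 − 4q_{Pike} − q_{Nadir} = 0 ⇒ q_{Pike} = 43 − 0.25q_{Nadir}.
Similarly q_{Nadir} = 45.25 − 0.25q_{Pike}.
Solving the two reaction functions simultaneously: (1 − (−0.25)(−0.25))q_{Pike} = 43 − 0.25·45.25, so 0.9375q_{Pike} = 31.6875 and q_{Pike} = 33.8.
Then q_{Nadir} = 45.25 − 0.25·33.8 = 36.8.
P_{Pike} = 207 − 2·33.8 − 36.8 = 102.6.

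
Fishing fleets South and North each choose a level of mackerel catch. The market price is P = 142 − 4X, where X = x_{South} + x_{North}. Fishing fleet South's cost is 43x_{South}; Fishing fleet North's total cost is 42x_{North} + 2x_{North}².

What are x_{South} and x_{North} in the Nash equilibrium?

Fishing fleet South's profit: π = x_{South}(142 − 4(x_{South} + x_{North})) − 43x_{South}.
∂π/∂x_{South} = 99 − 8x_{South} − 4x_{North} = 0, so x_{South} = 12.375 − 0.5x_{North}.
For North: ∂π/∂x_{North} = 100 − 12x_{North} − 4x_{South} = 0 ⇒ x_{North} = 25/3 − (1/3)x_{South}.
Substituting the second reaction function into the first: x_{South} = 12.375 − 0.5(25/3 − (1/3)x_{South}), which gives (5/6)x_{South} = 197/24 ⇒ x_{South} = 9.85.
Then x_{North} = 25/3 − (1/3)·9.85 = 5.05.

9.85, 5.05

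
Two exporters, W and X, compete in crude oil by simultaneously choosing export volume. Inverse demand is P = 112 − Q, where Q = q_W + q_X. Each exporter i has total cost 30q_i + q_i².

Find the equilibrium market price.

Exporter W's profit: π = q_W(112 − (q_W + q_X)) − 30q_W − q_W².
∂π/∂q_W = 82 − 4q_W − q_X = 0, so q_W = 20.5 − 0.25q_X.
Setting q_W = q_X in the reaction function: q_W = 20.5 − 0.25q_W, so q_W = 20.5 / 1.25 = 16.4.
Equilibrium price: P = 112 − 32.8 = 79.2.

79.2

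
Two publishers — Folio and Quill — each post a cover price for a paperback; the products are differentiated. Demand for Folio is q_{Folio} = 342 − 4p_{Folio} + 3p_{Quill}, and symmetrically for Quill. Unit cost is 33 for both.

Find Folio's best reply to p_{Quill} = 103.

97.875

Folio's profit: π = (p_{Folio} − 33)(342 − 4p_{Folio} + 3p_{Quill}).
∂π/∂p_{Folio} = 474 − 8p_{Folio} + 3p_{Quill} = 0 ⇒ p_{Folio} = 59.25 + 0.375p_{Quill}.
At p_{Quill} = 103: p_{Folio} = 59.25 + 0.375·103 = 97.875.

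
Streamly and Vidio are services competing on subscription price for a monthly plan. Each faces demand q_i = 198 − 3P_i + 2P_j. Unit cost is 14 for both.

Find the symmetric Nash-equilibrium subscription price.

Streamly's profit: π = (P_{Streamly} − 14)(198 − 3P_{Streamly} + 2P_{Vidio}).
∂π/∂P_{Streamly} = 240 − 6P_{Streamly} + 2P_{Vidio} = 0 ⇒ P_{Streamly} = 40 + (1/3)P_{Vidio}.
The game is symmetric, so in equilibrium P_{Vidio} = P_{Streamly}: the reaction function gives (2/3)P_{Streamly} = 40, hence P_{Streamly} = 60.

60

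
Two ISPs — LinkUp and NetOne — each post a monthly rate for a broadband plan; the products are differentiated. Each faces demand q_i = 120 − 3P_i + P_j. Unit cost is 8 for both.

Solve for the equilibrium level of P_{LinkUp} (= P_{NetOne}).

LinkUp's profit: π = (P_{LinkUp} − 8)(120 − 3P_{LinkUp} + P_{NetOne}).
∂π/∂P_{LinkUp} = 144 − 6P_{LinkUp} + P_{NetOne} = 0 ⇒ P_{LinkUp} = 24 + (1/6)P_{NetOne}.
The game is symmetric, so in equilibrium P_{NetOne} = P_{LinkUp}: the reaction function gives (5/6)P_{LinkUp} = 24, hence P_{LinkUp} = 28.8.

28.8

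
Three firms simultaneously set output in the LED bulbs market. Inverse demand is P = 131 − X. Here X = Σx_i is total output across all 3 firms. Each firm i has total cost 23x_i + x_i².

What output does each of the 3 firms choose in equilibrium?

A representative firm's profit is π_i = x_i(131 − X) − 23x_i − x_i², with X = x_i + Σ_{j≠i} x_j.
First-order condition: 108 − 4x_i − Σ_{j≠i} x_j = 0.
In a symmetric equilibrium every firm chooses the same x, so Σ_{j≠i} x_j = 2x. The condition becomes 108 − 6x = 0, giving x = 108/6 = 18.

18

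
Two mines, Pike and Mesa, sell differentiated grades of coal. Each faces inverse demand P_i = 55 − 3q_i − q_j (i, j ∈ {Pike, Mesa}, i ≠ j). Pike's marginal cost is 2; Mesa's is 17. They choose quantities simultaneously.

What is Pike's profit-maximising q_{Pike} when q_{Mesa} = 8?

Mine Pike's profit: π = q_{Pike}(55 − 3q_{Pike} − q_{Mesa}) − 2q_{Pike}.
∂π/∂q_{Pike} = 53 − 6q_{Pike} − q_{Mesa} = 0 ⇒ q_{Pike} = 53/6 − (1/6)q_{Mesa}.
At q_{Mesa} = 8: q_{Pike} = 53/6 − (1/6)·8 = 7.5.

7.5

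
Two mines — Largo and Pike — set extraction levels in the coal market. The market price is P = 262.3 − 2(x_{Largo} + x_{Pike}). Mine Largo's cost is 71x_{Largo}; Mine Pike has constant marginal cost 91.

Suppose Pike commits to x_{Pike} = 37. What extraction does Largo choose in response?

29.325

Mine Largo's profit: π = x_{Largo}(262.3 − 2(x_{Largo} + x_{Pike})) − 71x_{Largo}.
∂π/∂x_{Largo} = 191.3 − 4x_{Largo} − 2x_{Pike} = 0, so x_{Largo} = 47.825 − 0.5x_{Pike}.
At x_{Pike} = 37: x_{Largo} = 47.825 − 0.5·37 = 29.325.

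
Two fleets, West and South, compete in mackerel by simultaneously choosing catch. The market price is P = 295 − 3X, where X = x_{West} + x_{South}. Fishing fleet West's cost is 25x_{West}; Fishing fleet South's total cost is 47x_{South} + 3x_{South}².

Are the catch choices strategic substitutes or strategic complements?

Fishing fleet West's profit: π = x_{West}(295 − 3(x_{West} + x_{South})) − 25x_{West}.
∂π/∂x_{West} = 270 − 6x_{West} − 3x_{South} = 0, so x_{West} = 45 − 0.5x_{South}.
The best-response slope dx_{West}/dx_{South} = −0.5 < 0: the reaction function is downward-sloping, so the choices are strategic substitutes.

strategic substitutes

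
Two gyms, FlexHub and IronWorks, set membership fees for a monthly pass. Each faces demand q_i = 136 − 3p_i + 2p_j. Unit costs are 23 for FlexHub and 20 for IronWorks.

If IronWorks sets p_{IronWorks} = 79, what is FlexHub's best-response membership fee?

60.5

FlexHub's profit: π = (p_{FlexHub} − 23)(136 − 3p_{FlexHub} + 2p_{IronWorks}).
∂π/∂p_{FlexHub} = 205 − 6p_{FlexHub} + 2p_{IronWorks} = 0 ⇒ p_{FlexHub} = 205/6 + (1/3)p_{IronWorks}.
At p_{IronWorks} = 79: p_{FlexHub} = 205/6 + (1/3)·79 = 60.5.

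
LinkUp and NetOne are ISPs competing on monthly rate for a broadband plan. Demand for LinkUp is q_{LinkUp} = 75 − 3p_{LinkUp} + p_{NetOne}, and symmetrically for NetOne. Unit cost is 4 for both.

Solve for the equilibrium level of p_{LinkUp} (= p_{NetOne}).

LinkUp's profit: π = (p_{LinkUp} − 4)(75 − 3p_{LinkUp} + p_{NetOne}).
∂π/∂p_{LinkUp} = 87 − 6p_{LinkUp} + p_{NetOne} = 0 ⇒ p_{LinkUp} = 14.5 + (1/6)p_{NetOne}.
The game is symmetric, so in equilibrium p_{NetOne} = p_{LinkUp}: the reaction function gives (5/6)p_{LinkUp} = 14.5, hence p_{LinkUp} = 17.4.

17.4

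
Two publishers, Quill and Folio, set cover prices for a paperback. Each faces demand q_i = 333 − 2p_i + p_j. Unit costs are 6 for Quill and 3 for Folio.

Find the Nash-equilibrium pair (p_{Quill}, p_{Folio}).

114.6, 113.4

Quill's profit: π = (p_{Quill} − 6)(333 − 2p_{Quill} + p_{Folio}).
∂π/∂p_{Quill} = 345 − 4p_{Quill} + p_{Folio} = 0 ⇒ p_{Quill} = 86.25 + 0.25p_{Folio}.
Similarly p_{Folio} = 84.75 + 0.25p_{Quill}.
Solving the two reaction functions simultaneously: (1 − (0.25)(0.25))p_{Quill} = 86.25 + 0.25·84.75, so 0.9375p_{Quill} = 107.4375 and p_{Quill} = 114.6.
Then p_{Folio} = 84.75 + 0.25·114.6 = 113.4.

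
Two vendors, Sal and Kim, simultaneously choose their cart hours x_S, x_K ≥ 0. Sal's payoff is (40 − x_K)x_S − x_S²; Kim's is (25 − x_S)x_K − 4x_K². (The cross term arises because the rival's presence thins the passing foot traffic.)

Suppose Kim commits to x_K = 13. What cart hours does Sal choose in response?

Expanding Sal's payoff: 40x_S − x_Kx_S − x_S².
∂π/∂x_S = 40 − x_K − 2x_S = 0, so x_S = 20 − 0.5x_K.
At x_K = 13: x_S = 20 − 0.5·13 = 13.5.

13.5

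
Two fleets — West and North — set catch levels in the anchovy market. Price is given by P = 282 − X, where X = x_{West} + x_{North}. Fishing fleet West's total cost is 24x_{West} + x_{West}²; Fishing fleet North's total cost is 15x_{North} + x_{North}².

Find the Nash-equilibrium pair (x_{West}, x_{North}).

Fishing fleet West's profit: π = x_{West}(282 − (x_{West} + x_{North})) − 24x_{West} − x_{West}².
∂π/∂x_{West} = 258 − 4x_{West} − x_{North} = 0, so x_{West} = 64.5 − 0.25x_{North}.
By the same steps for North: x_{North} = 66.75 − 0.25x_{West}.
Plugging x_{North} into West's best response: x_{West} = 64.5 − 0.25(66.75 − 0.25x_{West}) ⇒ 0.9375x_{West} = 47.8125, so x_{West} = 51.
Then x_{North} = 66.75 − 0.25·51 = 54.

51, 54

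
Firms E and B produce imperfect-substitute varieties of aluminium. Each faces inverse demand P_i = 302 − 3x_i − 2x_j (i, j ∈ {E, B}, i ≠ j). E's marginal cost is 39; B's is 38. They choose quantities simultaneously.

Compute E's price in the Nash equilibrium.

137.4375

Firm E's profit: π = x_E(302 − 3x_E − 2x_B) − 39x_E.
∂π/∂x_E = 263 − 6x_E − 2x_B = 0 ⇒ x_E = 263/6 − (1/3)x_B.
Similarly x_B = 44 − (1/3)x_E.
Substituting the second reaction function into the first: x_E = 263/6 − (1/3)(44 − (1/3)x_E), which gives (8/9)x_E = 175/6 ⇒ x_E = 32.8125.
Then x_B = 44 − (1/3)·32.8125 = 33.0625.
P_E = 302 − 3·32.8125 − 2·33.0625 = 137.4375.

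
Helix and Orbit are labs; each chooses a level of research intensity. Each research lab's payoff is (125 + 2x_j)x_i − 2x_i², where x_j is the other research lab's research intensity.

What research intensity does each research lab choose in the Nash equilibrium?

62.5

Helix's payoff is (125 + 2x_O)x_H − 2x_H².
∂π/∂x_H = 125 + 2x_O − 4x_H = 0, so x_H = 31.25 + 0.5x_O.
By symmetry x_O = x_H; substituting into the reaction function, 0.5x_H = 31.25 and x_H = 62.5.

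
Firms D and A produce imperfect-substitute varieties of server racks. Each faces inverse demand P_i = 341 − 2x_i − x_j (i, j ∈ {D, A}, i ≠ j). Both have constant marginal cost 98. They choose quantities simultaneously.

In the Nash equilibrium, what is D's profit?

4723.92

Firm D's profit: π = x_D(341 − 2x_D − x_A) − 98x_D.
∂π/∂x_D = 243 − 4x_D − x_A = 0 ⇒ x_D = 60.75 − 0.25x_A.
By symmetry x_A = x_D; substituting into the reaction function, 1.25x_D = 60.75 and x_D = 48.6.
P_D = 341 − 2·48.6 − 48.6 = 195.2.
Profit = (195.2 − 98)·48.6 = 4723.92.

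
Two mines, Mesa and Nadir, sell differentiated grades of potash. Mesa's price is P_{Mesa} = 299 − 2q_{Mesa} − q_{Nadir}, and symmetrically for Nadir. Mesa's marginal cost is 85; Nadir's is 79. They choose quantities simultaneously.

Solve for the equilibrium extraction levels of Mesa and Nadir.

Mine Mesa's profit: π = q_{Mesa}(299 − 2q_{Mesa} − q_{Nadir}) − 85q_{Mesa}.
∂π/∂q_{Mesa} = 214 − 4q_{Mesa} − q_{Nadir} = 0 ⇒ q_{Mesa} = 53.5 − 0.25q_{Nadir}.
Similarly q_{Nadir} = 55 − 0.25q_{Mesa}.
Substituting the second reaction function into the first: q_{Mesa} = 53.5 − 0.25(55 − 0.25q_{Mesa}), which gives 0.9375q_{Mesa} = 39.75 ⇒ q_{Mesa} = 42.4.
Then q_{Nadir} = 55 − 0.25·42.4 = 44.4.

42.4, 44.4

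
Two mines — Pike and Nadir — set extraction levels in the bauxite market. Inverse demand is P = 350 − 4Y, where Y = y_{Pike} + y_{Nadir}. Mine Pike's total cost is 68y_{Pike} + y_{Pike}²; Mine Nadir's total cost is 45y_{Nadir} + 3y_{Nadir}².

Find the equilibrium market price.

200

Mine Pike's profit: π = y_{Pike}(350 − 4(y_{Pike} + y_{Nadir})) − 68y_{Pike} − y_{Pike}².
∂π/∂y_{Pike} = 282 − 10y_{Pike} − 4y_{Nadir} = 0, so y_{Pike} = 28.2 − 0.4y_{Nadir}.
For Nadir: ∂π/∂y_{Nadir} = 305 − 14y_{Nadir} − 4y_{Pike} = 0 ⇒ y_{Nadir} = 305/14 − (2/7)y_{Pike}.
Plugging y_{Nadir} into Pike's best response: y_{Pike} = 28.2 − 0.4(305/14 − (2/7)y_{Pike}) ⇒ (31/35)y_{Pike} = 682/35, so y_{Pike} = 22.
Then y_{Nadir} = 305/14 − (2/7)·22 = 15.5.
Equilibrium price: P = 350 − 4·37.5 = 200.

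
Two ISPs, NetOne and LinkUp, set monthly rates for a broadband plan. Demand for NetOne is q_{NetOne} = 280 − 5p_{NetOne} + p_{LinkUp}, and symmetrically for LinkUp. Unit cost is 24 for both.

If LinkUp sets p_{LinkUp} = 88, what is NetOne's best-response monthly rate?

48.8

NetOne's profit: π = (p_{NetOne} − 24)(280 − 5p_{NetOne} + p_{LinkUp}).
∂π/∂p_{NetOne} = 400 − 10p_{NetOne} + p_{LinkUp} = 0 ⇒ p_{NetOne} = 40 + 0.1p_{LinkUp}.
At p_{LinkUp} = 88: p_{NetOne} = 40 + 0.1·88 = 48.8.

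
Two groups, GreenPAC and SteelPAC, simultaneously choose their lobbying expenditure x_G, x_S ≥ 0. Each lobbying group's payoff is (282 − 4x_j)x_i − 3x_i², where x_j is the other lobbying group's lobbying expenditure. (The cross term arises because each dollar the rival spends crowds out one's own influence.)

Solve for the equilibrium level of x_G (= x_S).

GreenPAC's payoff is (282 − 4x_S)x_G − 3x_G².
∂π/∂x_G = 282 − 4x_S − 6x_G = 0, so x_G = 47 − (2/3)x_S.
By symmetry x_S = x_G; substituting into the reaction function, (5/3)x_G = 47 and x_G = 28.2.

28.2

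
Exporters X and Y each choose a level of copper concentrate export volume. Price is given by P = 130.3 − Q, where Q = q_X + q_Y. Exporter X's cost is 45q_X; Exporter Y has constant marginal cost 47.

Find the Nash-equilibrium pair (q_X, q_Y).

29.1, 27.1

Exporter X's profit: π = q_X(130.3 − (q_X + q_Y)) − 45q_X.
∂π/∂q_X = 85.3 − 2q_X − q_Y = 0, so q_X = 42.65 − 0.5q_Y.
By the same steps for Y: q_Y = 41.65 − 0.5q_X.
Solving the two reaction functions simultaneously: (1 − (−0.5)(−0.5))q_X = 42.65 − 0.5·41.65, so 0.75q_X = 21.825 and q_X = 29.1.
Then q_Y = 41.65 − 0.5·29.1 = 27.1.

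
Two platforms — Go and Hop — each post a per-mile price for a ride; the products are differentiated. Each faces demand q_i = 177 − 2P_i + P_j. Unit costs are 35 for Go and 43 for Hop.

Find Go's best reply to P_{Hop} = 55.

Go's profit: π = (P_{Go} − 35)(177 − 2P_{Go} + P_{Hop}).
∂π/∂P_{Go} = 247 − 4P_{Go} + P_{Hop} = 0 ⇒ P_{Go} = 61.75 + 0.25P_{Hop}.
At P_{Hop} = 55: P_{Go} = 61.75 + 0.25·55 = 75.5.

75.5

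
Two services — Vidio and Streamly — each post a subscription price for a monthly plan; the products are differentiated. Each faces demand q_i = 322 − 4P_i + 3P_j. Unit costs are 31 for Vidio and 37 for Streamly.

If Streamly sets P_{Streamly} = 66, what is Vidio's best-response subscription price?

80.5

Vidio's profit: π = (P_{Vidio} − 31)(322 − 4P_{Vidio} + 3P_{Streamly}).
∂π/∂P_{Vidio} = 446 − 8P_{Vidio} + 3P_{Streamly} = 0 ⇒ P_{Vidio} = 55.75 + 0.375P_{Streamly}.
At P_{Streamly} = 66: P_{Vidio} = 55.75 + 0.375·66 = 80.5.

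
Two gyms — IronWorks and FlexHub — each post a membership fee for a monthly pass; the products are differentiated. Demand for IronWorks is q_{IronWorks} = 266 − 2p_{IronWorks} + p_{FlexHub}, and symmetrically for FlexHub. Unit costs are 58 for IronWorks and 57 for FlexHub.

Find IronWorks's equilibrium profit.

IronWorks's profit: π = (p_{IronWorks} − 58)(266 − 2p_{IronWorks} + p_{FlexHub}).
∂π/∂p_{IronWorks} = 382 − 4p_{IronWorks} + p_{FlexHub} = 0 ⇒ p_{IronWorks} = 95.5 + 0.25p_{FlexHub}.
Similarly p_{FlexHub} = 95 + 0.25p_{IronWorks}.
Solving the two reaction functions simultaneously: (1 − (0.25)(0.25))p_{IronWorks} = 95.5 + 0.25·95, so 0.9375p_{IronWorks} = 119.25 and p_{IronWorks} = 127.2.
Then p_{FlexHub} = 95 + 0.25·127.2 = 126.8.
q_{IronWorks} = 266 − 2·127.2 + 126.8 = 138.4.
Profit = (127.2 − 58)·138.4 = 9577.28.

9577.28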